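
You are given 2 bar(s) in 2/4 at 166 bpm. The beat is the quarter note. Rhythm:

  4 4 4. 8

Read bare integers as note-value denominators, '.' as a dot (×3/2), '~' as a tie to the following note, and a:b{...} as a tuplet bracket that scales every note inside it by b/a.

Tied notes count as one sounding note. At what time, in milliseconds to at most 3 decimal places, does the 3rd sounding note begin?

1. 0.0ms @ 0 + 361.446ms (1)
2. 361.446ms @ 1 + 361.446ms (1)
3. 722.892ms @ 2 + 542.169ms (3/2)
4. 1265.06ms @ 7/2 + 180.723ms (1/2)

note 3 onset = 2b = 722.892ms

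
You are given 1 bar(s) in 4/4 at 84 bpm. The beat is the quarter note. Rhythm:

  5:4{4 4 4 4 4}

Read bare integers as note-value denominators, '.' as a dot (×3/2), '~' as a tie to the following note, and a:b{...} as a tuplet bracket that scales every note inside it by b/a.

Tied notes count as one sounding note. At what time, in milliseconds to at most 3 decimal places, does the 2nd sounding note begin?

1. 0.0ms @ 0 + 571.429ms (4/5)
2. 571.429ms @ 4/5 + 571.429ms (4/5)
3. 1142.857ms @ 8/5 + 571.429ms (4/5)
4. 1714.286ms @ 12/5 + 571.429ms (4/5)
5. 2285.714ms @ 16/5 + 571.429ms (4/5)

note 2 onset = 4/5b = 571.429ms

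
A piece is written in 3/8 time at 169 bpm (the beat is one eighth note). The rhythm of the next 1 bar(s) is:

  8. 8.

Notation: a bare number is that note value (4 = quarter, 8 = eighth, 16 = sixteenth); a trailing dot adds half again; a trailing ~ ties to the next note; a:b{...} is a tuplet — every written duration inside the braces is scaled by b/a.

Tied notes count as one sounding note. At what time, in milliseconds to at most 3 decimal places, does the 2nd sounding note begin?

note 2 onset = 3/2b = 532.544ms

1. 0.0ms @ 0 + 532.544ms (3/2)
2. 532.544ms @ 3/2 + 532.544ms (3/2)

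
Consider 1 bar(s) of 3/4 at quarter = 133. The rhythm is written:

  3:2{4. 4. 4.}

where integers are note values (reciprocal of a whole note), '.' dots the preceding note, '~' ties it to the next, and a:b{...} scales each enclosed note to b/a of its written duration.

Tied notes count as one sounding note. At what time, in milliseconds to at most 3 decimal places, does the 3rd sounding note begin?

1. 0.0ms @ 0 + 451.128ms (1)
2. 451.128ms @ 1 + 451.128ms (1)
3. 902.256ms @ 2 + 451.128ms (1)

note 3 onset = 2b = 902.256ms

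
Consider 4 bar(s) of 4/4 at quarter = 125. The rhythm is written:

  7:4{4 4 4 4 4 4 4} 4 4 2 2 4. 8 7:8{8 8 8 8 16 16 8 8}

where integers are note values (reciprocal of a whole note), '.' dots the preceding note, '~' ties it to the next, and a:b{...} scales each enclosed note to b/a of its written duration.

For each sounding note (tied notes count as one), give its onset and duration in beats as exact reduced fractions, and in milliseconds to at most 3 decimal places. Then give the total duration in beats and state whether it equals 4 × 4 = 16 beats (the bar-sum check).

1) 0.0ms=0b +274.286ms=4/7b
2) 274.286ms=4/7b +274.286ms=4/7b
3) 548.571ms=8/7b +274.286ms=4/7b
4) 822.857ms=12/7b +274.286ms=4/7b
5) 1097.143ms=16/7b +274.286ms=4/7b
6) 1371.429ms=20/7b +274.286ms=4/7b
7) 1645.714ms=24/7b +274.286ms=4/7b
8) 1920.0ms=4b +480.0ms=1b
9) 2400.0ms=5b +480.0ms=1b
10) 2880.0ms=6b +960.0ms=2b
11) 3840.0ms=8b +960.0ms=2b
12) 4800.0ms=10b +720.0ms=3/2b
13) 5520.0ms=23/2b +240.0ms=1/2b
14) 5760.0ms=12b +274.286ms=4/7b
15) 6034.286ms=88/7b +274.286ms=4/7b
16) 6308.571ms=92/7b +274.286ms=4/7b
17) 6582.857ms=96/7b +274.286ms=4/7b
18) 6857.143ms=100/7b +137.143ms=2/7b
19) 6994.286ms=102/7b +137.143ms=2/7b
20) 7131.429ms=104/7b +274.286ms=4/7b
21) 7405.714ms=108/7b +274.286ms=4/7b
Σ=16b of 16 (125bpm 4/4) — PASS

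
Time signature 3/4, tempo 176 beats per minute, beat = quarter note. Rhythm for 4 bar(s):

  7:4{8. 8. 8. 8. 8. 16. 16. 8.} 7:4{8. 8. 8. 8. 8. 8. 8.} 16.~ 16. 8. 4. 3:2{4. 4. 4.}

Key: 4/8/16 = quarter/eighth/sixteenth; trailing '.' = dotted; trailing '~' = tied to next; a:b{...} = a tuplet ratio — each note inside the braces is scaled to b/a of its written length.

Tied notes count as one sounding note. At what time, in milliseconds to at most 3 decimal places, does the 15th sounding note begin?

1. 0.0ms @ 0 + 146.104ms (3/7)
2. 146.104ms @ 3/7 + 146.104ms (3/7)
3. 292.208ms @ 6/7 + 146.104ms (3/7)
4. 438.312ms @ 9/7 + 146.104ms (3/7)
5. 584.416ms @ 12/7 + 146.104ms (3/7)
6. 730.519ms @ 15/7 + 73.052ms (3/14)
7. 803.571ms @ 33/14 + 73.052ms (3/14)
8. 876.623ms @ 18/7 + 146.104ms (3/7)
9. 1022.727ms @ 3 + 146.104ms (3/7)
10. 1168.831ms @ 24/7 + 146.104ms (3/7)
11. 1314.935ms @ 27/7 + 146.104ms (3/7)
12. 1461.039ms @ 30/7 + 146.104ms (3/7)
13. 1607.143ms @ 33/7 + 146.104ms (3/7)
14. 1753.247ms @ 36/7 + 146.104ms (3/7)
15. 1899.351ms @ 39/7 + 146.104ms (3/7)
16. 2045.455ms @ 6 + 255.682ms (3/4)
17. 2301.136ms @ 27/4 + 255.682ms (3/4)
18. 2556.818ms @ 15/2 + 511.364ms (3/2)
19. 3068.182ms @ 9 + 340.909ms (1)
20. 3409.091ms @ 10 + 340.909ms (1)
21. 3750.0ms @ 11 + 340.909ms (1)

note 15 onset = 39/7b = 1899.351ms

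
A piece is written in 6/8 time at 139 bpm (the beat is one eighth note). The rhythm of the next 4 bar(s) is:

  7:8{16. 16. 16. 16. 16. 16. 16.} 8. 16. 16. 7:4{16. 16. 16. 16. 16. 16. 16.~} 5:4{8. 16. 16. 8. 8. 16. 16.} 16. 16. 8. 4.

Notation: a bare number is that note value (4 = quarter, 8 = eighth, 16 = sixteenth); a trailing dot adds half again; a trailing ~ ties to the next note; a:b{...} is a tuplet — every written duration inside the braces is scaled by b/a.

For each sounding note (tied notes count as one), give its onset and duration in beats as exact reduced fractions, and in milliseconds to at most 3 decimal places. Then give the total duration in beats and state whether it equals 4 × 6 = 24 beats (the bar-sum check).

1) 0.0ms=0b +369.99ms=6/7b
2) 369.99ms=6/7b +369.99ms=6/7b
3) 739.979ms=12/7b +369.99ms=6/7b
4) 1109.969ms=18/7b +369.99ms=6/7b
5) 1479.959ms=24/7b +369.99ms=6/7b
6) 1849.949ms=30/7b +369.99ms=6/7b
7) 2219.938ms=36/7b +369.99ms=6/7b
8) 2589.928ms=6b +647.482ms=3/2b
9) 3237.41ms=15/2b +323.741ms=3/4b
10) 3561.151ms=33/4b +323.741ms=3/4b
11) 3884.892ms=9b +184.995ms=3/7b
12) 4069.887ms=66/7b +184.995ms=3/7b
13) 4254.882ms=69/7b +184.995ms=3/7b
14) 4439.877ms=72/7b +184.995ms=3/7b
15) 4624.872ms=75/7b +184.995ms=3/7b
16) 4809.866ms=78/7b +184.995ms=3/7b
17) 4994.861ms=81/7b +702.98ms=57/35b
18) 5697.842ms=66/5b +258.993ms=3/5b
19) 5956.835ms=69/5b +258.993ms=3/5b
20) 6215.827ms=72/5b +517.986ms=6/5b
21) 6733.813ms=78/5b +517.986ms=6/5b
22) 7251.799ms=84/5b +258.993ms=3/5b
23) 7510.791ms=87/5b +258.993ms=3/5b
24) 7769.784ms=18b +323.741ms=3/4b
25) 8093.525ms=75/4b +323.741ms=3/4b
26) 8417.266ms=39/2b +647.482ms=3/2b
27) 9064.748ms=21b +1294.964ms=3b
Σ=24b of 24 (139bpm 6/8) — PASS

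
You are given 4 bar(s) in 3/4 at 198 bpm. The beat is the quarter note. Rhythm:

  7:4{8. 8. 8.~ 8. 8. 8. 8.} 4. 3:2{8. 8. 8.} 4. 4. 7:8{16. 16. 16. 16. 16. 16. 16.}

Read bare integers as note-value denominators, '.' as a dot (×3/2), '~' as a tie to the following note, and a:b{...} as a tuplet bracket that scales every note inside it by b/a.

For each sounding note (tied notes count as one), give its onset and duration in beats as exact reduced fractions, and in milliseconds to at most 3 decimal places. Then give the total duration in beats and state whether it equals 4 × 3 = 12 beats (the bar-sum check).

1) 0.0ms=0b +129.87ms=3/7b
2) 129.87ms=3/7b +129.87ms=3/7b
3) 259.74ms=6/7b +259.74ms=6/7b
4) 519.481ms=12/7b +129.87ms=3/7b
5) 649.351ms=15/7b +129.87ms=3/7b
6) 779.221ms=18/7b +129.87ms=3/7b
7) 909.091ms=3b +454.545ms=3/2b
8) 1363.636ms=9/2b +151.515ms=1/2b
9) 1515.152ms=5b +151.515ms=1/2b
10) 1666.667ms=11/2b +151.515ms=1/2b
11) 1818.182ms=6b +454.545ms=3/2b
12) 2272.727ms=15/2b +454.545ms=3/2b
13) 2727.273ms=9b +129.87ms=3/7b
14) 2857.143ms=66/7b +129.87ms=3/7b
15) 2987.013ms=69/7b +129.87ms=3/7b
16) 3116.883ms=72/7b +129.87ms=3/7b
17) 3246.753ms=75/7b +129.87ms=3/7b
18) 3376.623ms=78/7b +129.87ms=3/7b
19) 3506.494ms=81/7b +129.87ms=3/7b
Σ=12b of 12 (198bpm 3/4) — PASS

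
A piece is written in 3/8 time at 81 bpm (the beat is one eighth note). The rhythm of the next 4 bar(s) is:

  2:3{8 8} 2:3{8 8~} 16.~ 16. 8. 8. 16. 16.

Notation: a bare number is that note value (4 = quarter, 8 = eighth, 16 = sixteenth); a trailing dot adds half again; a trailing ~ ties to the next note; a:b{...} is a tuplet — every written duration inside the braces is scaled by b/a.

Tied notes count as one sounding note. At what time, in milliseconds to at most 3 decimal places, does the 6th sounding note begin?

note 6 onset = 9b = 6666.667ms

1. 0.0ms @ 0 + 1111.111ms (3/2)
2. 1111.111ms @ 3/2 + 1111.111ms (3/2)
3. 2222.222ms @ 3 + 1111.111ms (3/2)
4. 3333.333ms @ 9/2 + 2222.222ms (3)
5. 5555.556ms @ 15/2 + 1111.111ms (3/2)
6. 6666.667ms @ 9 + 1111.111ms (3/2)
7. 7777.778ms @ 21/2 + 555.556ms (3/4)
8. 8333.333ms @ 45/4 + 555.556ms (3/4)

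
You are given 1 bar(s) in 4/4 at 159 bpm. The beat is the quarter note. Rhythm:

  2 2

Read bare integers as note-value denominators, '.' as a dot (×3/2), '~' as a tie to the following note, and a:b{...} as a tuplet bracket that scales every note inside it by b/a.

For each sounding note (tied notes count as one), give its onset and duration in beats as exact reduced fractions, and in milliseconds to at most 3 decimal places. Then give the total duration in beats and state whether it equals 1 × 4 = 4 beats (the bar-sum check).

1) 0.0ms=0b +754.717ms=2b
2) 754.717ms=2b +754.717ms=2b
Σ=4b of 4 (159bpm 4/4) — PASS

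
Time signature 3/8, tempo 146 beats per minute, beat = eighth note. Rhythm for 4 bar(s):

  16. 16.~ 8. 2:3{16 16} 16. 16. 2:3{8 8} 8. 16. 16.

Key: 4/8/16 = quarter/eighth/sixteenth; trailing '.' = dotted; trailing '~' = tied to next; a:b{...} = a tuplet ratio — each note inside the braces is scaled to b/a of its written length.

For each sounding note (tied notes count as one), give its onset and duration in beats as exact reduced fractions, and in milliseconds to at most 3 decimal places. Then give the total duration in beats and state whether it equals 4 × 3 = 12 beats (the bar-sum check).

1) 0.0ms=0b +308.219ms=3/4b
2) 308.219ms=3/4b +924.658ms=9/4b
3) 1232.877ms=3b +308.219ms=3/4b
4) 1541.096ms=15/4b +308.219ms=3/4b
5) 1849.315ms=9/2b +308.219ms=3/4b
6) 2157.534ms=21/4b +308.219ms=3/4b
7) 2465.753ms=6b +616.438ms=3/2b
8) 3082.192ms=15/2b +616.438ms=3/2b
9) 3698.63ms=9b +616.438ms=3/2b
10) 4315.068ms=21/2b +308.219ms=3/4b
11) 4623.288ms=45/4b +308.219ms=3/4b
Σ=12b of 12 (146bpm 3/8) — PASS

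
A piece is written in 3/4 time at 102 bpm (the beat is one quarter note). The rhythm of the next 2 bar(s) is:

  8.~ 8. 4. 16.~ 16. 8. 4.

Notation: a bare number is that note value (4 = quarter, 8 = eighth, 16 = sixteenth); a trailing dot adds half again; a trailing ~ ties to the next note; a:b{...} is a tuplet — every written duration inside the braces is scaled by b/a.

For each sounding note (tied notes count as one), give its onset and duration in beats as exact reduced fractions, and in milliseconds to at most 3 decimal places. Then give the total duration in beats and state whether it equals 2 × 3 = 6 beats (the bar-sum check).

1) 0.0ms=0b +882.353ms=3/2b
2) 882.353ms=3/2b +882.353ms=3/2b
3) 1764.706ms=3b +441.176ms=3/4b
4) 2205.882ms=15/4b +441.176ms=3/4b
5) 2647.059ms=9/2b +882.353ms=3/2b
Σ=6b of 6 (102bpm 3/4) — PASS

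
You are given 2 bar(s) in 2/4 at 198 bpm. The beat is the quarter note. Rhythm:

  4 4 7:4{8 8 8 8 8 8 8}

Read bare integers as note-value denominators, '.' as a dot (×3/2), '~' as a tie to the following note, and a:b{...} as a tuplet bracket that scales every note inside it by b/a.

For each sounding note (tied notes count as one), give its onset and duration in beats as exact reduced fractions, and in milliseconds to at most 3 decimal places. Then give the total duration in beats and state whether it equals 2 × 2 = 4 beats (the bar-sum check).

1) 0.0ms=0b +303.03ms=1b
2) 303.03ms=1b +303.03ms=1b
3) 606.061ms=2b +86.58ms=2/7b
4) 692.641ms=16/7b +86.58ms=2/7b
5) 779.221ms=18/7b +86.58ms=2/7b
6) 865.801ms=20/7b +86.58ms=2/7b
7) 952.381ms=22/7b +86.58ms=2/7b
8) 1038.961ms=24/7b +86.58ms=2/7b
9) 1125.541ms=26/7b +86.58ms=2/7b
Σ=4b of 4 (198bpm 2/4) — PASS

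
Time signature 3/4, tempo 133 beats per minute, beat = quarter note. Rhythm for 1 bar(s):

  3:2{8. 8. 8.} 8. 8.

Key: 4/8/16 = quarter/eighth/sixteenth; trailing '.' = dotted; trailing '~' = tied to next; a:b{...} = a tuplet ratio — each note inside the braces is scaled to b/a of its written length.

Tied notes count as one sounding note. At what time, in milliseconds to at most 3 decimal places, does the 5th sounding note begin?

note 5 onset = 9/4b = 1015.038ms

1. 0.0ms @ 0 + 225.564ms (1/2)
2. 225.564ms @ 1/2 + 225.564ms (1/2)
3. 451.128ms @ 1 + 225.564ms (1/2)
4. 676.692ms @ 3/2 + 338.346ms (3/4)
5. 1015.038ms @ 9/4 + 338.346ms (3/4)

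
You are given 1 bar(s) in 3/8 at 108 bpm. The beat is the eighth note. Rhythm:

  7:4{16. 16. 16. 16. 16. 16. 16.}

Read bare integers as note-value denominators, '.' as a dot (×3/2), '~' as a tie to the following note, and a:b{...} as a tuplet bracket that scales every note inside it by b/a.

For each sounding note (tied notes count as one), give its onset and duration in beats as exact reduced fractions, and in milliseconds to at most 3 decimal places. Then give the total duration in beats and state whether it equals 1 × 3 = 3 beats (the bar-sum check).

1) 0.0ms=0b +238.095ms=3/7b
2) 238.095ms=3/7b +238.095ms=3/7b
3) 476.19ms=6/7b +238.095ms=3/7b
4) 714.286ms=9/7b +238.095ms=3/7b
5) 952.381ms=12/7b +238.095ms=3/7b
6) 1190.476ms=15/7b +238.095ms=3/7b
7) 1428.571ms=18/7b +238.095ms=3/7b
Σ=3b of 3 (108bpm 3/8) — PASS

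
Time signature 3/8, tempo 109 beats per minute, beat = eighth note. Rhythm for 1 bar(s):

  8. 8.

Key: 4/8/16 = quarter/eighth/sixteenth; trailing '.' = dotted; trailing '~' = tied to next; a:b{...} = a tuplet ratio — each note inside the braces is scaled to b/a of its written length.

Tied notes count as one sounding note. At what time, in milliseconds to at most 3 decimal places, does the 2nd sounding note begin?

1. 0.0ms @ 0 + 825.688ms (3/2)
2. 825.688ms @ 3/2 + 825.688ms (3/2)

note 2 onset = 3/2b = 825.688ms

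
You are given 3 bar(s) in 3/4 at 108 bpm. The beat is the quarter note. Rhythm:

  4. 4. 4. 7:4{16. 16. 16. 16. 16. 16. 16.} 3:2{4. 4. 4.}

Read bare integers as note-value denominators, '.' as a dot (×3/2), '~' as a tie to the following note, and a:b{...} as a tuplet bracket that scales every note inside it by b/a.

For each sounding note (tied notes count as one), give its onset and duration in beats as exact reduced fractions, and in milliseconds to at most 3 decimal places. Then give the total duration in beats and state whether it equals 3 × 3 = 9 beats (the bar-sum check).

1) 0.0ms=0b +833.333ms=3/2b
2) 833.333ms=3/2b +833.333ms=3/2b
3) 1666.667ms=3b +833.333ms=3/2b
4) 2500.0ms=9/2b +119.048ms=3/14b
5) 2619.048ms=33/7b +119.048ms=3/14b
6) 2738.095ms=69/14b +119.048ms=3/14b
7) 2857.143ms=36/7b +119.048ms=3/14b
8) 2976.19ms=75/14b +119.048ms=3/14b
9) 3095.238ms=39/7b +119.048ms=3/14b
10) 3214.286ms=81/14b +119.048ms=3/14b
11) 3333.333ms=6b +555.556ms=1b
12) 3888.889ms=7b +555.556ms=1b
13) 4444.444ms=8b +555.556ms=1b
Σ=9b of 9 (108bpm 3/4) — PASS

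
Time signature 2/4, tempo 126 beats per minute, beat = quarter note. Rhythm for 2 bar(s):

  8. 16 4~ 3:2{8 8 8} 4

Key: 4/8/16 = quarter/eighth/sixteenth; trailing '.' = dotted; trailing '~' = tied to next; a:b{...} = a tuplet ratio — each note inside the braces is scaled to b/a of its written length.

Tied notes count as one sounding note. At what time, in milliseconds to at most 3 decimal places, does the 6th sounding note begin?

note 6 onset = 3b = 1428.571ms

1. 0.0ms @ 0 + 357.143ms (3/4)
2. 357.143ms @ 3/4 + 119.048ms (1/4)
3. 476.19ms @ 1 + 634.921ms (4/3)
4. 1111.111ms @ 7/3 + 158.73ms (1/3)
5. 1269.841ms @ 8/3 + 158.73ms (1/3)
6. 1428.571ms @ 3 + 476.19ms (1)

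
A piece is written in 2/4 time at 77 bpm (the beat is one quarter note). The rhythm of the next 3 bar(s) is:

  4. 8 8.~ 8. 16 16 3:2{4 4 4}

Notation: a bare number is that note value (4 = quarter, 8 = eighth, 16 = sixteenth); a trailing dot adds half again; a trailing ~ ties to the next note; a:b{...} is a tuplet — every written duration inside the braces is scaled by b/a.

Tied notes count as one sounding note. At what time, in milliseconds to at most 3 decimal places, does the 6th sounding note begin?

1. 0.0ms @ 0 + 1168.831ms (3/2)
2. 1168.831ms @ 3/2 + 389.61ms (1/2)
3. 1558.442ms @ 2 + 1168.831ms (3/2)
4. 2727.273ms @ 7/2 + 194.805ms (1/4)
5. 2922.078ms @ 15/4 + 194.805ms (1/4)
6. 3116.883ms @ 4 + 519.481ms (2/3)
7. 3636.364ms @ 14/3 + 519.481ms (2/3)
8. 4155.844ms @ 16/3 + 519.481ms (2/3)

note 6 onset = 4b = 3116.883ms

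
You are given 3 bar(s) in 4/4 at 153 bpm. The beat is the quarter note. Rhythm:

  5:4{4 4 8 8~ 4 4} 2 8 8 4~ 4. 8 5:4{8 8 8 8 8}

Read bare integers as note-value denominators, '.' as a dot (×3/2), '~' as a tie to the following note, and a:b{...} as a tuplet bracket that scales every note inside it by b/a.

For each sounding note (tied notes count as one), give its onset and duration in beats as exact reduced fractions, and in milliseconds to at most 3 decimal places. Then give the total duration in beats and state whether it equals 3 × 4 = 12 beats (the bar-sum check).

1) 0.0ms=0b +313.725ms=4/5b
2) 313.725ms=4/5b +313.725ms=4/5b
3) 627.451ms=8/5b +156.863ms=2/5b
4) 784.314ms=2b +470.588ms=6/5b
5) 1254.902ms=16/5b +313.725ms=4/5b
6) 1568.627ms=4b +784.314ms=2b
7) 2352.941ms=6b +196.078ms=1/2b
8) 2549.02ms=13/2b +196.078ms=1/2b
9) 2745.098ms=7b +980.392ms=5/2b
10) 3725.49ms=19/2b +196.078ms=1/2b
11) 3921.569ms=10b +156.863ms=2/5b
12) 4078.431ms=52/5b +156.863ms=2/5b
13) 4235.294ms=54/5b +156.863ms=2/5b
14) 4392.157ms=56/5b +156.863ms=2/5b
15) 4549.02ms=58/5b +156.863ms=2/5b
Σ=12b of 12 (153bpm 4/4) — PASS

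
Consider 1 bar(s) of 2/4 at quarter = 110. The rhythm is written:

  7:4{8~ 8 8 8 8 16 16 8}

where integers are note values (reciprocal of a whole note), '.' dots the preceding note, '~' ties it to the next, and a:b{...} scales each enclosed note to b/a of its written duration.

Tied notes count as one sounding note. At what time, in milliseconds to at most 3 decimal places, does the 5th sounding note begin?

1. 0.0ms @ 0 + 311.688ms (4/7)
2. 311.688ms @ 4/7 + 155.844ms (2/7)
3. 467.532ms @ 6/7 + 155.844ms (2/7)
4. 623.377ms @ 8/7 + 155.844ms (2/7)
5. 779.221ms @ 10/7 + 77.922ms (1/7)
6. 857.143ms @ 11/7 + 77.922ms (1/7)
7. 935.065ms @ 12/7 + 155.844ms (2/7)

note 5 onset = 10/7b = 779.221ms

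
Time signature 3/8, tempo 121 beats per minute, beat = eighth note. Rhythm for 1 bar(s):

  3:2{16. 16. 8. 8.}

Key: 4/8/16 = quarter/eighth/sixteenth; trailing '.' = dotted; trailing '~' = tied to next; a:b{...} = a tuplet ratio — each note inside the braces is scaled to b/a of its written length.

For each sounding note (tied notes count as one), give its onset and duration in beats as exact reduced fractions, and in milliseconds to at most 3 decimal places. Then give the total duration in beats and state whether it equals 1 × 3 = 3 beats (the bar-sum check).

1) 0.0ms=0b +247.934ms=1/2b
2) 247.934ms=1/2b +247.934ms=1/2b
3) 495.868ms=1b +495.868ms=1b
4) 991.736ms=2b +495.868ms=1b
Σ=3b of 3 (121bpm 3/8) — PASS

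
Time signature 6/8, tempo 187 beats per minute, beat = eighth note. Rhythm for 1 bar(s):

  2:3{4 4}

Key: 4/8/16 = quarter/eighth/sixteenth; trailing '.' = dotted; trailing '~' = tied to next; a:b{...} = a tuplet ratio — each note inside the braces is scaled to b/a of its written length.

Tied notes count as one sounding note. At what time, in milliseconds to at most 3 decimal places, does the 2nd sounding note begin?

1. 0.0ms @ 0 + 962.567ms (3)
2. 962.567ms @ 3 + 962.567ms (3)

note 2 onset = 3b = 962.567ms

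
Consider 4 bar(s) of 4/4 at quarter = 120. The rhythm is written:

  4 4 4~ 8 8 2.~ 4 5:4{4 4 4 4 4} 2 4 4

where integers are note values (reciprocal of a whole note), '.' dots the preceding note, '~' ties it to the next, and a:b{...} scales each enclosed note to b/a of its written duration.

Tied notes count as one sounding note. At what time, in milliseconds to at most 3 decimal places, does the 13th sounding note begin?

note 13 onset = 15b = 7500.0ms

1. 0.0ms @ 0 + 500.0ms (1)
2. 500.0ms @ 1 + 500.0ms (1)
3. 1000.0ms @ 2 + 750.0ms (3/2)
4. 1750.0ms @ 7/2 + 250.0ms (1/2)
5. 2000.0ms @ 4 + 2000.0ms (4)
6. 4000.0ms @ 8 + 400.0ms (4/5)
7. 4400.0ms @ 44/5 + 400.0ms (4/5)
8. 4800.0ms @ 48/5 + 400.0ms (4/5)
9. 5200.0ms @ 52/5 + 400.0ms (4/5)
10. 5600.0ms @ 56/5 + 400.0ms (4/5)
11. 6000.0ms @ 12 + 1000.0ms (2)
12. 7000.0ms @ 14 + 500.0ms (1)
13. 7500.0ms @ 15 + 500.0ms (1)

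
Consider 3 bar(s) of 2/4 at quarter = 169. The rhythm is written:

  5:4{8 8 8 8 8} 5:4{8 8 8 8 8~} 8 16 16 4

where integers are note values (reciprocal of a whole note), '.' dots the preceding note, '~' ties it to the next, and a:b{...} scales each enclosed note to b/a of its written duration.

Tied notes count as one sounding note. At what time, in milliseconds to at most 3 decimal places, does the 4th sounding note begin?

1. 0.0ms @ 0 + 142.012ms (2/5)
2. 142.012ms @ 2/5 + 142.012ms (2/5)
3. 284.024ms @ 4/5 + 142.012ms (2/5)
4. 426.036ms @ 6/5 + 142.012ms (2/5)
5. 568.047ms @ 8/5 + 142.012ms (2/5)
6. 710.059ms @ 2 + 142.012ms (2/5)
7. 852.071ms @ 12/5 + 142.012ms (2/5)
8. 994.083ms @ 14/5 + 142.012ms (2/5)
9. 1136.095ms @ 16/5 + 142.012ms (2/5)
10. 1278.107ms @ 18/5 + 319.527ms (9/10)
11. 1597.633ms @ 9/2 + 88.757ms (1/4)
12. 1686.391ms @ 19/4 + 88.757ms (1/4)
13. 1775.148ms @ 5 + 355.03ms (1)

note 4 onset = 6/5b = 426.036ms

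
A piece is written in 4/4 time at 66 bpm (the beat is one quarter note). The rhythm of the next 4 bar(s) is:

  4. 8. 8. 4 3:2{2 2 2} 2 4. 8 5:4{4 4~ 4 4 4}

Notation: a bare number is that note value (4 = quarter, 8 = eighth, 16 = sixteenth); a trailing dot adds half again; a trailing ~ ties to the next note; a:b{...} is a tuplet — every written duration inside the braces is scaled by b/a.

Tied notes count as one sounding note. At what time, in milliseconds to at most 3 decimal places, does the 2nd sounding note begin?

note 2 onset = 3/2b = 1363.636ms

1. 0.0ms @ 0 + 1363.636ms (3/2)
2. 1363.636ms @ 3/2 + 681.818ms (3/4)
3. 2045.455ms @ 9/4 + 681.818ms (3/4)
4. 2727.273ms @ 3 + 909.091ms (1)
5. 3636.364ms @ 4 + 1212.121ms (4/3)
6. 4848.485ms @ 16/3 + 1212.121ms (4/3)
7. 6060.606ms @ 20/3 + 1212.121ms (4/3)
8. 7272.727ms @ 8 + 1818.182ms (2)
9. 9090.909ms @ 10 + 1363.636ms (3/2)
10. 10454.545ms @ 23/2 + 454.545ms (1/2)
11. 10909.091ms @ 12 + 727.273ms (4/5)
12. 11636.364ms @ 64/5 + 1454.545ms (8/5)
13. 13090.909ms @ 72/5 + 727.273ms (4/5)
14. 13818.182ms @ 76/5 + 727.273ms (4/5)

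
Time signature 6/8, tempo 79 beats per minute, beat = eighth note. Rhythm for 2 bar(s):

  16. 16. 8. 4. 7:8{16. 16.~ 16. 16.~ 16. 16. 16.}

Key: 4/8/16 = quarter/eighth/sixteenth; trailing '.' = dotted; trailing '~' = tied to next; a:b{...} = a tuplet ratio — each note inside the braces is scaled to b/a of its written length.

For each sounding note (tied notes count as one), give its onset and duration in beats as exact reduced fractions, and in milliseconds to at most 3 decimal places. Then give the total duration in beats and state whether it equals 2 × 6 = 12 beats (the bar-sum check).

1) 0.0ms=0b +569.62ms=3/4b
2) 569.62ms=3/4b +569.62ms=3/4b
3) 1139.241ms=3/2b +1139.241ms=3/2b
4) 2278.481ms=3b +2278.481ms=3b
5) 4556.962ms=6b +650.995ms=6/7b
6) 5207.957ms=48/7b +1301.989ms=12/7b
7) 6509.946ms=60/7b +1301.989ms=12/7b
8) 7811.935ms=72/7b +650.995ms=6/7b
9) 8462.929ms=78/7b +650.995ms=6/7b
Σ=12b of 12 (79bpm 6/8) — PASS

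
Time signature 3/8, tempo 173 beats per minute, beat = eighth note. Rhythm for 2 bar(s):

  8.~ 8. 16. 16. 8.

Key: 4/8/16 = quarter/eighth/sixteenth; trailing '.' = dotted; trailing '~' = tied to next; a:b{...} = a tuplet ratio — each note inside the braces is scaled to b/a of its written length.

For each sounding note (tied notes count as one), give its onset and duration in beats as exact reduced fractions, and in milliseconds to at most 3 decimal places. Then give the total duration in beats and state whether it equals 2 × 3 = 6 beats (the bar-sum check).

1) 0.0ms=0b +1040.462ms=3b
2) 1040.462ms=3b +260.116ms=3/4b
3) 1300.578ms=15/4b +260.116ms=3/4b
4) 1560.694ms=9/2b +520.231ms=3/2b
Σ=6b of 6 (173bpm 3/8) — PASS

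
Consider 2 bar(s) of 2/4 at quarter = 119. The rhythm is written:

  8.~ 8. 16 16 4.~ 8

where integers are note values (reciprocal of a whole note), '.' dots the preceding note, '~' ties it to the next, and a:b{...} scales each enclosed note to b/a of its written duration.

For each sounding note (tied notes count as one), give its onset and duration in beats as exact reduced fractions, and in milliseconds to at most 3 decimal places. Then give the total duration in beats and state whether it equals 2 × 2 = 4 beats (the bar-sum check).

1) 0.0ms=0b +756.303ms=3/2b
2) 756.303ms=3/2b +126.05ms=1/4b
3) 882.353ms=7/4b +126.05ms=1/4b
4) 1008.403ms=2b +1008.403ms=2b
Σ=4b of 4 (119bpm 2/4) — PASS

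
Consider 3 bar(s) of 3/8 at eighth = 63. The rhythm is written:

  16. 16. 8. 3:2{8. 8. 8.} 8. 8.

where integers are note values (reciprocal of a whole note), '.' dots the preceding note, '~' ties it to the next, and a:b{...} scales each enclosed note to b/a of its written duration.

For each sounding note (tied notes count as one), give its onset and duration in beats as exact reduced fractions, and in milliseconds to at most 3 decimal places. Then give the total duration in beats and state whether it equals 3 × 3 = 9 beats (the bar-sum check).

1) 0.0ms=0b +714.286ms=3/4b
2) 714.286ms=3/4b +714.286ms=3/4b
3) 1428.571ms=3/2b +1428.571ms=3/2b
4) 2857.143ms=3b +952.381ms=1b
5) 3809.524ms=4b +952.381ms=1b
6) 4761.905ms=5b +952.381ms=1b
7) 5714.286ms=6b +1428.571ms=3/2b
8) 7142.857ms=15/2b +1428.571ms=3/2b
Σ=9b of 9 (63bpm 3/8) — PASS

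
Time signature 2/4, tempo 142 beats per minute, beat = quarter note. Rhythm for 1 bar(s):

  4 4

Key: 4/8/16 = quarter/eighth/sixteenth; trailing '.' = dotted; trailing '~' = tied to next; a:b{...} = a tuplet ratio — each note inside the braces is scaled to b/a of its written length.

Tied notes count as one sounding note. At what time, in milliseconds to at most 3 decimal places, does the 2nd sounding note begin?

1. 0.0ms @ 0 + 422.535ms (1)
2. 422.535ms @ 1 + 422.535ms (1)

note 2 onset = 1b = 422.535ms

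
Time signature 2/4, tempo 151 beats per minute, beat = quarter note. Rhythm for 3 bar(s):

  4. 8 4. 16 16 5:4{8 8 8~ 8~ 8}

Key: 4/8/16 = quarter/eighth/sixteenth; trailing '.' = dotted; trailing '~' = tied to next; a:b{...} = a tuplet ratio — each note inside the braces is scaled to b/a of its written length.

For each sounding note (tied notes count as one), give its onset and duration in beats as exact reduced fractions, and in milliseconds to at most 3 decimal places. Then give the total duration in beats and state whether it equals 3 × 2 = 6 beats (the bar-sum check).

1) 0.0ms=0b +596.026ms=3/2b
2) 596.026ms=3/2b +198.675ms=1/2b
3) 794.702ms=2b +596.026ms=3/2b
4) 1390.728ms=7/2b +99.338ms=1/4b
5) 1490.066ms=15/4b +99.338ms=1/4b
6) 1589.404ms=4b +158.94ms=2/5b
7) 1748.344ms=22/5b +158.94ms=2/5b
8) 1907.285ms=24/5b +476.821ms=6/5b
Σ=6b of 6 (151bpm 2/4) — PASS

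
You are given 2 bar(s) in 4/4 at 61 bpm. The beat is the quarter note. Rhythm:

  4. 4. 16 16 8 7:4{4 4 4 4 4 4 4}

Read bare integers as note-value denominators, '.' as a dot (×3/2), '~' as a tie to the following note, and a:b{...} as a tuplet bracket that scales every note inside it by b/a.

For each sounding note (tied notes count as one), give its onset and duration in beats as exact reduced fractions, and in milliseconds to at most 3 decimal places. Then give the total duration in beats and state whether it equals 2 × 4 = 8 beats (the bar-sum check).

1) 0.0ms=0b +1475.41ms=3/2b
2) 1475.41ms=3/2b +1475.41ms=3/2b
3) 2950.82ms=3b +245.902ms=1/4b
4) 3196.721ms=13/4b +245.902ms=1/4b
5) 3442.623ms=7/2b +491.803ms=1/2b
6) 3934.426ms=4b +562.061ms=4/7b
7) 4496.487ms=32/7b +562.061ms=4/7b
8) 5058.548ms=36/7b +562.061ms=4/7b
9) 5620.609ms=40/7b +562.061ms=4/7b
10) 6182.67ms=44/7b +562.061ms=4/7b
11) 6744.731ms=48/7b +562.061ms=4/7b
12) 7306.792ms=52/7b +562.061ms=4/7b
Σ=8b of 8 (61bpm 4/4) — PASS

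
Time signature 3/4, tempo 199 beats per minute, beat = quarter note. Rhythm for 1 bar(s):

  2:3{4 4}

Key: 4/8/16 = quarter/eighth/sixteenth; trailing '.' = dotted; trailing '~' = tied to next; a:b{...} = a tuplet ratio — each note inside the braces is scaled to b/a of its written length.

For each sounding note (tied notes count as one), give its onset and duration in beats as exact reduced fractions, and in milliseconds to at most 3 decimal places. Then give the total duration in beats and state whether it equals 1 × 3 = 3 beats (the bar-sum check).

1) 0.0ms=0b +452.261ms=3/2b
2) 452.261ms=3/2b +452.261ms=3/2b
Σ=3b of 3 (199bpm 3/4) — PASS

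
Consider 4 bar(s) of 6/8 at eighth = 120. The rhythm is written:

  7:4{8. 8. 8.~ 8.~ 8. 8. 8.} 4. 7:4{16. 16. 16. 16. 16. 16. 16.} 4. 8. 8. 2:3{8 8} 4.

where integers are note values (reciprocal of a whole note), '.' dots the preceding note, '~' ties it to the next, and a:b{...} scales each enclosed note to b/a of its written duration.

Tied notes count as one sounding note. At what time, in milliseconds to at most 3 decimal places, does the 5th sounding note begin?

1. 0.0ms @ 0 + 428.571ms (6/7)
2. 428.571ms @ 6/7 + 428.571ms (6/7)
3. 857.143ms @ 12/7 + 1285.714ms (18/7)
4. 2142.857ms @ 30/7 + 428.571ms (6/7)
5. 2571.429ms @ 36/7 + 428.571ms (6/7)
6. 3000.0ms @ 6 + 1500.0ms (3)
7. 4500.0ms @ 9 + 214.286ms (3/7)
8. 4714.286ms @ 66/7 + 214.286ms (3/7)
9. 4928.571ms @ 69/7 + 214.286ms (3/7)
10. 5142.857ms @ 72/7 + 214.286ms (3/7)
11. 5357.143ms @ 75/7 + 214.286ms (3/7)
12. 5571.429ms @ 78/7 + 214.286ms (3/7)
13. 5785.714ms @ 81/7 + 214.286ms (3/7)
14. 6000.0ms @ 12 + 1500.0ms (3)
15. 7500.0ms @ 15 + 750.0ms (3/2)
16. 8250.0ms @ 33/2 + 750.0ms (3/2)
17. 9000.0ms @ 18 + 750.0ms (3/2)
18. 9750.0ms @ 39/2 + 750.0ms (3/2)
19. 10500.0ms @ 21 + 1500.0ms (3)

note 5 onset = 36/7b = 2571.429ms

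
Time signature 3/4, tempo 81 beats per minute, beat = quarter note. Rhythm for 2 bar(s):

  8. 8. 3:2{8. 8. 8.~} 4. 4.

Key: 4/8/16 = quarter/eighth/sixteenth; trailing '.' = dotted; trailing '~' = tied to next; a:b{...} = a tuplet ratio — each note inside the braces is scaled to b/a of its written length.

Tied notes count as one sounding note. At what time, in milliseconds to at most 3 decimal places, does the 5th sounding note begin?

1. 0.0ms @ 0 + 555.556ms (3/4)
2. 555.556ms @ 3/4 + 555.556ms (3/4)
3. 1111.111ms @ 3/2 + 370.37ms (1/2)
4. 1481.481ms @ 2 + 370.37ms (1/2)
5. 1851.852ms @ 5/2 + 1481.481ms (2)
6. 3333.333ms @ 9/2 + 1111.111ms (3/2)

note 5 onset = 5/2b = 1851.852ms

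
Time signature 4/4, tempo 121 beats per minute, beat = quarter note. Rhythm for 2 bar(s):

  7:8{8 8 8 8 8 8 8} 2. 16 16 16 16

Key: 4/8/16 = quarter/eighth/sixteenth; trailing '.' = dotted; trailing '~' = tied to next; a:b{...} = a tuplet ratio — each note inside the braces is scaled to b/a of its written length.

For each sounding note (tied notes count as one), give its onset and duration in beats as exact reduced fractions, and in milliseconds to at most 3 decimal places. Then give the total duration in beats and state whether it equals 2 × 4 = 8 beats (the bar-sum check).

1) 0.0ms=0b +283.353ms=4/7b
2) 283.353ms=4/7b +283.353ms=4/7b
3) 566.706ms=8/7b +283.353ms=4/7b
4) 850.059ms=12/7b +283.353ms=4/7b
5) 1133.412ms=16/7b +283.353ms=4/7b
6) 1416.765ms=20/7b +283.353ms=4/7b
7) 1700.118ms=24/7b +283.353ms=4/7b
8) 1983.471ms=4b +1487.603ms=3b
9) 3471.074ms=7b +123.967ms=1/4b
10) 3595.041ms=29/4b +123.967ms=1/4b
11) 3719.008ms=15/2b +123.967ms=1/4b
12) 3842.975ms=31/4b +123.967ms=1/4b
Σ=8b of 8 (121bpm 4/4) — PASS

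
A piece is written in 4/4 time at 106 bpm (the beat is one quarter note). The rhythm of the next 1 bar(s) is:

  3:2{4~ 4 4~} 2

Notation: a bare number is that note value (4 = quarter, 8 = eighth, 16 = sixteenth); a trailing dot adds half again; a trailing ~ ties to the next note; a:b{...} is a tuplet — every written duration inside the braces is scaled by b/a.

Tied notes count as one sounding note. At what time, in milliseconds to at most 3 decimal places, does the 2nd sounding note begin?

note 2 onset = 4/3b = 754.717ms

1. 0.0ms @ 0 + 754.717ms (4/3)
2. 754.717ms @ 4/3 + 1509.434ms (8/3)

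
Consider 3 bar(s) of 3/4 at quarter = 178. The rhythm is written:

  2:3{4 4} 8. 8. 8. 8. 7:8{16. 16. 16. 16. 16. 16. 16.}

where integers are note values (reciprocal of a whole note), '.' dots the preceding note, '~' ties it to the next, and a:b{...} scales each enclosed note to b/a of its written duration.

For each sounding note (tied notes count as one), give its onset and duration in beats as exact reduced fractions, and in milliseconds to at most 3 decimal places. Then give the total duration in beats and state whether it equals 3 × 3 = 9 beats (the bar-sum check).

1) 0.0ms=0b +505.618ms=3/2b
2) 505.618ms=3/2b +505.618ms=3/2b
3) 1011.236ms=3b +252.809ms=3/4b
4) 1264.045ms=15/4b +252.809ms=3/4b
5) 1516.854ms=9/2b +252.809ms=3/4b
6) 1769.663ms=21/4b +252.809ms=3/4b
7) 2022.472ms=6b +144.462ms=3/7b
8) 2166.934ms=45/7b +144.462ms=3/7b
9) 2311.396ms=48/7b +144.462ms=3/7b
10) 2455.859ms=51/7b +144.462ms=3/7b
11) 2600.321ms=54/7b +144.462ms=3/7b
12) 2744.783ms=57/7b +144.462ms=3/7b
13) 2889.246ms=60/7b +144.462ms=3/7b
Σ=9b of 9 (178bpm 3/4) — PASS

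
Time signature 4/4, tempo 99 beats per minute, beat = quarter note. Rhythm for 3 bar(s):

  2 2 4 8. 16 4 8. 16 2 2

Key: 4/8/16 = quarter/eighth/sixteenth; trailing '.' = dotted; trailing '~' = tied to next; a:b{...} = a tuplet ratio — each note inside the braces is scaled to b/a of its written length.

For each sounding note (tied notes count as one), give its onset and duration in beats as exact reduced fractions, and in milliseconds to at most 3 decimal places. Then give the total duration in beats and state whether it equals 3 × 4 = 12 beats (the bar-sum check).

1) 0.0ms=0b +1212.121ms=2b
2) 1212.121ms=2b +1212.121ms=2b
3) 2424.242ms=4b +606.061ms=1b
4) 3030.303ms=5b +454.545ms=3/4b
5) 3484.848ms=23/4b +151.515ms=1/4b
6) 3636.364ms=6b +606.061ms=1b
7) 4242.424ms=7b +454.545ms=3/4b
8) 4696.97ms=31/4b +151.515ms=1/4b
9) 4848.485ms=8b +1212.121ms=2b
10) 6060.606ms=10b +1212.121ms=2b
Σ=12b of 12 (99bpm 4/4) — PASS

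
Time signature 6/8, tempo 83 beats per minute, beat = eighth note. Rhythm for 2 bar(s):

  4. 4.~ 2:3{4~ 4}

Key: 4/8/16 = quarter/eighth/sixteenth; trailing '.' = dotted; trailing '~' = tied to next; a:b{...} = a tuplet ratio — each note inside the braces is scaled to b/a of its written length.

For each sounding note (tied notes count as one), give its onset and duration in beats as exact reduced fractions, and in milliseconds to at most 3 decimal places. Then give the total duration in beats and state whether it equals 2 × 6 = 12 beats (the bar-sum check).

1) 0.0ms=0b +2168.675ms=3b
2) 2168.675ms=3b +6506.024ms=9b
Σ=12b of 12 (83bpm 6/8) — PASS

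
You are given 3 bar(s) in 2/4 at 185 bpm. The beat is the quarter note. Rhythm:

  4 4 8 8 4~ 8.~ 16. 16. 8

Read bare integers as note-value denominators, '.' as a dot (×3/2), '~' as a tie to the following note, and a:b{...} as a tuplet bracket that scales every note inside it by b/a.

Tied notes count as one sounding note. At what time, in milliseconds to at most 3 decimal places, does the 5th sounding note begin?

note 5 onset = 3b = 972.973ms

1. 0.0ms @ 0 + 324.324ms (1)
2. 324.324ms @ 1 + 324.324ms (1)
3. 648.649ms @ 2 + 162.162ms (1/2)
4. 810.811ms @ 5/2 + 162.162ms (1/2)
5. 972.973ms @ 3 + 689.189ms (17/8)
6. 1662.162ms @ 41/8 + 121.622ms (3/8)
7. 1783.784ms @ 11/2 + 162.162ms (1/2)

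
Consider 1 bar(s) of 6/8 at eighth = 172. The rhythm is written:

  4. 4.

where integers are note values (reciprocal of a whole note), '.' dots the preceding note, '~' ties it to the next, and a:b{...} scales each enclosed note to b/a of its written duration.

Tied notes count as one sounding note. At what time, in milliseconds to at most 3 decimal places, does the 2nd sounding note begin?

1. 0.0ms @ 0 + 1046.512ms (3)
2. 1046.512ms @ 3 + 1046.512ms (3)

note 2 onset = 3b = 1046.512ms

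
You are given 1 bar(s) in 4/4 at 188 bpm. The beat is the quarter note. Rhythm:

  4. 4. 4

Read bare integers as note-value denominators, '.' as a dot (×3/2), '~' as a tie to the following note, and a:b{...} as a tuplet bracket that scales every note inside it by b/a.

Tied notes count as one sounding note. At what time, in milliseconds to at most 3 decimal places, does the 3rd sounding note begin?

note 3 onset = 3b = 957.447ms

1. 0.0ms @ 0 + 478.723ms (3/2)
2. 478.723ms @ 3/2 + 478.723ms (3/2)
3. 957.447ms @ 3 + 319.149ms (1)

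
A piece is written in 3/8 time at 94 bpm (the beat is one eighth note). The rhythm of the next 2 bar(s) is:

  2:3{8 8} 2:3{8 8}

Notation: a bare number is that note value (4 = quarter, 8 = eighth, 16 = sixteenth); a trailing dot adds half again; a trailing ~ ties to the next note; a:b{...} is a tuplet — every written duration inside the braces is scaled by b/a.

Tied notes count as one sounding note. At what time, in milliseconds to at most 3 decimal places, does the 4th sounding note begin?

1. 0.0ms @ 0 + 957.447ms (3/2)
2. 957.447ms @ 3/2 + 957.447ms (3/2)
3. 1914.894ms @ 3 + 957.447ms (3/2)
4. 2872.34ms @ 9/2 + 957.447ms (3/2)

note 4 onset = 9/2b = 2872.34ms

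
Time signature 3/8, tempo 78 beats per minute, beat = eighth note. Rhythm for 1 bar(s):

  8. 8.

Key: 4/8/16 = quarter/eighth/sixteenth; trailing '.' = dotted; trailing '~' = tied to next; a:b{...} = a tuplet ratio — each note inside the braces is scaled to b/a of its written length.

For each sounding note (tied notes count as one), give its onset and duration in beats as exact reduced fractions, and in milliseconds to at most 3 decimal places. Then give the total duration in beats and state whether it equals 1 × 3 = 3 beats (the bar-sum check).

1) 0.0ms=0b +1153.846ms=3/2b
2) 1153.846ms=3/2b +1153.846ms=3/2b
Σ=3b of 3 (78bpm 3/8) — PASS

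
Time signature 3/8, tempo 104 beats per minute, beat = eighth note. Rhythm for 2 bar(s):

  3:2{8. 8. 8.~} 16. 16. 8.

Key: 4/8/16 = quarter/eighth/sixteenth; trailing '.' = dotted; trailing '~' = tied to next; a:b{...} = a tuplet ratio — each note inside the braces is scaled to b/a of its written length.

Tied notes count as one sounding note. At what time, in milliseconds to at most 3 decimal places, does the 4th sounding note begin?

note 4 onset = 15/4b = 2163.462ms

1. 0.0ms @ 0 + 576.923ms (1)
2. 576.923ms @ 1 + 576.923ms (1)
3. 1153.846ms @ 2 + 1009.615ms (7/4)
4. 2163.462ms @ 15/4 + 432.692ms (3/4)
5. 2596.154ms @ 9/2 + 865.385ms (3/2)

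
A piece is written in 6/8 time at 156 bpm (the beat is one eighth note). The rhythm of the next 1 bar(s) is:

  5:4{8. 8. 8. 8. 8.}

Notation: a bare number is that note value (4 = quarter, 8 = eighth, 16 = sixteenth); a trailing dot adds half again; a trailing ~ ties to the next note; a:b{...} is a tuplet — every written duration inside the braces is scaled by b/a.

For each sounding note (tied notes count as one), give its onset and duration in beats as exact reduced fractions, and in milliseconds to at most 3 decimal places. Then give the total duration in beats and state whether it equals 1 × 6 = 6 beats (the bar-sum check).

1) 0.0ms=0b +461.538ms=6/5b
2) 461.538ms=6/5b +461.538ms=6/5b
3) 923.077ms=12/5b +461.538ms=6/5b
4) 1384.615ms=18/5b +461.538ms=6/5b
5) 1846.154ms=24/5b +461.538ms=6/5b
Σ=6b of 6 (156bpm 6/8) — PASS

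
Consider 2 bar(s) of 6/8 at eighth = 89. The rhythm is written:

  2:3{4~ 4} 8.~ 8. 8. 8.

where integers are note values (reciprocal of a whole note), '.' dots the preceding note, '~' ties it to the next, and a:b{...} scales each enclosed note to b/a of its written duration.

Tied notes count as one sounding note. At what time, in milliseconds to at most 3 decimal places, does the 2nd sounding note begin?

1. 0.0ms @ 0 + 4044.944ms (6)
2. 4044.944ms @ 6 + 2022.472ms (3)
3. 6067.416ms @ 9 + 1011.236ms (3/2)
4. 7078.652ms @ 21/2 + 1011.236ms (3/2)

note 2 onset = 6b = 4044.944ms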